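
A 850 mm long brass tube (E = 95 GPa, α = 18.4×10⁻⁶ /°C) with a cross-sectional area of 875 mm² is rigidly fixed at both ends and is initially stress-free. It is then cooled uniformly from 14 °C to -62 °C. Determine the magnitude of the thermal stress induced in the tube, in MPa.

With length fixed, the mechanical strain must cancel the thermal strain αΔT = 18.4×10⁻⁶ × 76 = 1398.4×10⁻⁶.
σ = EαΔT = 95×10³ × 18.4×10⁻⁶ × 76 = 132.8 MPa (tensile; the tube is trying to contract).

σ ≈ 133 MPa (tensile)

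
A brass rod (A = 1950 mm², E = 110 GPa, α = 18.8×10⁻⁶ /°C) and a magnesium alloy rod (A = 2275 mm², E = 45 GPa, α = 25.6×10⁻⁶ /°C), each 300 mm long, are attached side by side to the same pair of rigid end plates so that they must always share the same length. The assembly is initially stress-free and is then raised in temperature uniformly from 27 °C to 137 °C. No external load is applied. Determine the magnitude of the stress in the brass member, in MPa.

Equilibrium of a rigid end plate with no external load gives equal and opposite internal forces ±P in the two members. Since α_{magnesium alloy} > α_{brass}, heating drives the magnesium alloy into compression and the brass into tension.
Setting the final lengths equal and cancelling L: (α₁ − α₂)ΔT = P/(A₁E₁) + P/(A₂E₂).
|α₁ − α₂|·ΔT = 6.8×10⁻⁶ × 110 = 0.000748.
1/(A₁E₁) + 1/(A₂E₂) = 1/(1950×110×10³) + 1/(2275×45×10³) = 1.443×10⁻⁸ N⁻¹.
P = 0.000748 / 1.443×10⁻⁸ = 51840 N = 51.84 kN.
σ_{brass} = P/A₁ = 51840/1950 = 26.58 MPa, tensile.

σ ≈ 26.6 MPa (tensile)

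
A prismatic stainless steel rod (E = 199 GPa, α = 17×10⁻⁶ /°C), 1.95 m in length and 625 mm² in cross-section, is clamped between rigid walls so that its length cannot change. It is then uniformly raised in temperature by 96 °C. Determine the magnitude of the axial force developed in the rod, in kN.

The ends cannot move, so σ = EαΔT = 199×10³ × 17×10⁻⁶ × 96 = 324.8 MPa.
P = AEαΔT = 625 × 199×10³ × 17×10⁻⁶ × 96 = 203 kN (compressive).

P ≈ 203 kN (compressive)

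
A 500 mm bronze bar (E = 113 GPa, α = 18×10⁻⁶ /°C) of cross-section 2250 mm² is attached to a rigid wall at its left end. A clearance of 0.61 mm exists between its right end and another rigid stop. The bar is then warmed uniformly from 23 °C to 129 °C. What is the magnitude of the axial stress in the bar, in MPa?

σ ≈ 77.7 MPa (compressive)

Free thermal elongation = αΔT L = 18×10⁻⁶ × 106 × 500 = 0.954 mm.
The gap closes (δ_free > 0.61 mm) and the wall then resists a further 0.954 − 0.61 = 0.344 mm of expansion.
Compatibility: PL/(AE) = 0.344 mm, so σ = P/A = E × (0.344/500) = 77.74 MPa.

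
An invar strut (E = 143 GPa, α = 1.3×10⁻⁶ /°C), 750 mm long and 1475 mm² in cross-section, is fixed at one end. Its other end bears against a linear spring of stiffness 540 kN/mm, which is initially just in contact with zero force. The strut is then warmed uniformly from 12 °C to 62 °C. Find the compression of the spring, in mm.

δ ≈ 0.0167 mm

Free thermal expansion: δ_free = αΔT L = 1.3×10⁻⁶ × 50 × 750 = 0.04875 mm.
With a force P in the spring, the elastic change of the strut is PL/(AE) and that of the spring is P/k; compatibility requires their sum to equal δ_free.
So P = δ_free / [L/(AE) + 1/k] = 0.04875 / [ 750/(1475×143×10³) + 1/(540×10³) ].
P = 0.04875 / 5.408×10⁻⁶ = 9015 N.
Spring compression = P/k = 9015/(540×10³) = 0.01669 mm.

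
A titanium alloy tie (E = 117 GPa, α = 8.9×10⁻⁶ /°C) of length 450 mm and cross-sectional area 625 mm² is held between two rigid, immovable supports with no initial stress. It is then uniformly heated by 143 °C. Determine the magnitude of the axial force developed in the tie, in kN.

Full restraint means ε = 0, so the stress is σ = EαΔT = 117×10³ × 8.9×10⁻⁶ × 143 = 148.9 MPa.
Axial force P = σA = 148.9 × 625 = 93070 N = 93.07 kN, compressive.

P ≈ 93.1 kN (compressive)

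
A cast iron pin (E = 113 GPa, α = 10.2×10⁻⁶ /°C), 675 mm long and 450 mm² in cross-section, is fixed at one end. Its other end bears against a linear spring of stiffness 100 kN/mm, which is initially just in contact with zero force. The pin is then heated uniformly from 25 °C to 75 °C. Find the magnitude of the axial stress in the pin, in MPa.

The unrestrained thermal change is αΔT L = 10.2×10⁻⁶ × 50 × 675 = 0.3442 mm.
Let P be the compressive force at the spring. The pin shortens elastically by PL/(AE) and the spring compresses by P/k; together these equal δ_free.
So P = δ_free / [L/(AE) + 1/k] = 0.3442 / [ 675/(450×113×10³) + 1/(100×10³) ].
P = 0.3442 / 2.327×10⁻⁵ = 14790 N.
σ = P/A = 14790/450 = 32.87 MPa.

σ ≈ 32.9 MPa (compressive)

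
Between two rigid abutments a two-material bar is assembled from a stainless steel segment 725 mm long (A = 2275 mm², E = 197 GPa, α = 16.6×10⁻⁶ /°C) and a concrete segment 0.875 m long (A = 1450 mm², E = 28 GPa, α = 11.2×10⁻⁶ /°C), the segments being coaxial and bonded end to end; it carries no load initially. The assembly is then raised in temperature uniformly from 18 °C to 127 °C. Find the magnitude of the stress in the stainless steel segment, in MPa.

σ ≈ 45.2 MPa (compressive)

If the supports were absent, the total length change would be Σ αᵢΔT Lᵢ = 16.6×10⁻⁶×109×725 + 11.2×10⁻⁶×109×875 = 2.38 mm.
The walls prevent any net length change, so an axial force P (same in every segment) develops. Compatibility: P · Σ Lᵢ/(AᵢEᵢ) = δ_free.
Σ Lᵢ/(AᵢEᵢ) = 725/(2275×197×10³) + 875/(1450×28×10³) = 2.317×10⁻⁵ mm/N.
Hence P = δ_free / Σ(L/AE) = 2.38/2.317×10⁻⁵ = 102.7 kN (compressive).
σ_{stainless steel} = P / A = 102700 / 2275 = 45.15 MPa.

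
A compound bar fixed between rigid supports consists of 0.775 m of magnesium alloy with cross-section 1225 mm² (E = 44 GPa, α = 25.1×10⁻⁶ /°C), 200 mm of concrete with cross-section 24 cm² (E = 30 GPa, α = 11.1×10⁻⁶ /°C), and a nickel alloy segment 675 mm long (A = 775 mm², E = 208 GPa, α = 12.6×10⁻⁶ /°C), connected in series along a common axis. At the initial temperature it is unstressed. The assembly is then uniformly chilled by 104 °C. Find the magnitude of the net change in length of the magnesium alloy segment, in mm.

Free thermal contraction of the whole bar: Σ αᵢΔT Lᵢ = 25.1×10⁻⁶×104×775 + 11.1×10⁻⁶×104×200 + 12.6×10⁻⁶×104×675 = 3.138 mm.
The walls prevent any net length change, so an axial force P (same in every segment) develops. Compatibility: P · Σ Lᵢ/(AᵢEᵢ) = δ_free.
The series flexibility is Σ Lᵢ/(AᵢEᵢ) = 775/(1225×44×10³) + 200/(2400×30×10³) + 675/(775×208×10³) = 2.134×10⁻⁵ mm/N.
P = 3.138 / 2.134×10⁻⁵ = 147000 N = 147 kN, tensile.
For the magnesium alloy segment, free thermal change = 25.1×10⁻⁶×104×775 = 2.023 mm and elastic change from P = 147000×775/(1225×44×10³) = 2.114 mm; these oppose, so the net change is 0.0912 mm (segment lengthens).

|ΔL| ≈ 0.0912 mm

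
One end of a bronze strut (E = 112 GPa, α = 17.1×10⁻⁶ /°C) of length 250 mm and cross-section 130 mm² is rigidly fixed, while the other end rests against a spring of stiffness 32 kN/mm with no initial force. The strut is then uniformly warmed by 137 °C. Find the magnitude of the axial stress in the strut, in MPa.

σ ≈ 93 MPa (compressive)

The unrestrained thermal change is αΔT L = 17.1×10⁻⁶ × 137 × 250 = 0.5857 mm.
Let P be the compressive force at the spring. The strut shortens elastically by PL/(AE) and the spring compresses by P/k; together these equal δ_free.
P [ L/(AE) + 1/k ] = δ_free → P [ 250/(130×112×10³) + 1/(32×10³) ] = 0.5857.
P = 0.5857 / 4.842×10⁻⁵ = 12100 N.
σ = P/A = 12100/130 = 93.04 MPa.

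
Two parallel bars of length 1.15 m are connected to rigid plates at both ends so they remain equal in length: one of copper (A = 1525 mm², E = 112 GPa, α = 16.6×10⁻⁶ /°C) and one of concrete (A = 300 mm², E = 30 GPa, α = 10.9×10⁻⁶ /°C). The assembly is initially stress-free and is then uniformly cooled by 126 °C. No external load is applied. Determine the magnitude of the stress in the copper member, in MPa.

σ ≈ 4.03 MPa (tensile)

Equilibrium of a rigid end plate with no external load gives equal and opposite internal forces ±P in the two members. Since α_{copper} > α_{concrete}, cooling drives the copper into tension and the concrete into compression.
Compatibility of the two members (thermal + elastic change equal): (α₁ − α₂)ΔT = P·[1/(A₁E₁) + 1/(A₂E₂)].
|α₁ − α₂|·ΔT = 5.7×10⁻⁶ × 126 = 0.0007182.
1/(A₁E₁) + 1/(A₂E₂) = 1/(1525×112×10³) + 1/(300×30×10³) = 1.17×10⁻⁷ N⁻¹.
So P = 0.0007182 / 1.17×10⁻⁷ = 6.14 kN.
σ_{copper} = P/A₁ = 6140/1525 = 4.026 MPa, tensile.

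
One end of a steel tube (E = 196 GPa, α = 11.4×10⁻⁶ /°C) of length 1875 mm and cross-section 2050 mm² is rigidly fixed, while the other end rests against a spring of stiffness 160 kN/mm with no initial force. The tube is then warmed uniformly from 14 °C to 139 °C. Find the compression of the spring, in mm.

δ ≈ 1.53 mm

The unrestrained thermal change is αΔT L = 11.4×10⁻⁶ × 125 × 1875 = 2.672 mm.
With a force P in the spring, the elastic change of the tube is PL/(AE) and that of the spring is P/k; compatibility requires their sum to equal δ_free.
P [ L/(AE) + 1/k ] = δ_free → P [ 1875/(2050×196×10³) + 1/(160×10³) ] = 2.672.
P = 2.672 / 1.092×10⁻⁵ = 244800 N.
Spring compression = P/k = 244800/(160×10³) = 1.53 mm.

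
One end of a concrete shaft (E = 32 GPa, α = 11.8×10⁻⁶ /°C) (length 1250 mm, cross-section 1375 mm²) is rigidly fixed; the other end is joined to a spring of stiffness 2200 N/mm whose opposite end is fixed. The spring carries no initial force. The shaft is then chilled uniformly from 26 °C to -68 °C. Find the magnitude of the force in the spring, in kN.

P ≈ 2.87 kN

If the spring were absent the shaft would shorten by αΔT L = 11.8×10⁻⁶ × 94 × 1250 = 1.387 mm.
With a force P in the spring, the elastic change of the shaft is PL/(AE) and that of the spring is P/k; compatibility requires their sum to equal δ_free.
P [ L/(AE) + 1/k ] = δ_free → P [ 1250/(1375×32×10³) + 1/(2200) ] = 1.387.
P = 1.387 / 0.000483 = 2871 N.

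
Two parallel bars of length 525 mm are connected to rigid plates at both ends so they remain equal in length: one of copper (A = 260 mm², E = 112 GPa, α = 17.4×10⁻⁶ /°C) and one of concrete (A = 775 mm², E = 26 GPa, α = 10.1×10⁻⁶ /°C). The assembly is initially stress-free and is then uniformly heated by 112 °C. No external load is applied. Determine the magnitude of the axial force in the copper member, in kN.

P ≈ 9.74 kN (compressive in the copper)

Equilibrium of a rigid end plate with no external load gives equal and opposite internal forces ±P in the two members. Since α_{copper} > α_{concrete}, heating drives the copper into compression and the concrete into tension.
Setting the final lengths equal and cancelling L: (α₁ − α₂)ΔT = P/(A₁E₁) + P/(A₂E₂).
|α₁ − α₂|·ΔT = 7.3×10⁻⁶ × 112 = 0.0008176.
1/(A₁E₁) + 1/(A₂E₂) = 1/(260×112×10³) + 1/(775×26×10³) = 8.397×10⁻⁸ N⁻¹.
P = 0.0008176 / 8.397×10⁻⁸ = 9737 N = 9.737 kN.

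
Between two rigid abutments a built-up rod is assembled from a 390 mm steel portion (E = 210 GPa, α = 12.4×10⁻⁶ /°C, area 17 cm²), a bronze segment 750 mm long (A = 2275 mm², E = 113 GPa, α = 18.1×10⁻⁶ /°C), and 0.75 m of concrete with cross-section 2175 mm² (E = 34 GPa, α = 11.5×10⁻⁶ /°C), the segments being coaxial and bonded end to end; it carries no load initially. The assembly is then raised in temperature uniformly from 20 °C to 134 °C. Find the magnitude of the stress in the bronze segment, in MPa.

σ ≈ 95.7 MPa (compressive)

With the walls removed the bar would change length by δ_free = Σ αᵢΔT Lᵢ = 12.4×10⁻⁶×114×390 + 18.1×10⁻⁶×114×750 + 11.5×10⁻⁶×114×750 = 3.082 mm.
The walls prevent any net length change, so an axial force P (same in every segment) develops. Compatibility: P · Σ Lᵢ/(AᵢEᵢ) = δ_free.
Σ Lᵢ/(AᵢEᵢ) = 390/(1700×210×10³) + 750/(2275×113×10³) + 750/(2175×34×10³) = 1.415×10⁻⁵ mm/N.
So P = 3.082 / 1.415×10⁻⁵ = 217.8 kN, compressive.
σ_{bronze} = P / A = 217800 / 2275 = 95.73 MPa.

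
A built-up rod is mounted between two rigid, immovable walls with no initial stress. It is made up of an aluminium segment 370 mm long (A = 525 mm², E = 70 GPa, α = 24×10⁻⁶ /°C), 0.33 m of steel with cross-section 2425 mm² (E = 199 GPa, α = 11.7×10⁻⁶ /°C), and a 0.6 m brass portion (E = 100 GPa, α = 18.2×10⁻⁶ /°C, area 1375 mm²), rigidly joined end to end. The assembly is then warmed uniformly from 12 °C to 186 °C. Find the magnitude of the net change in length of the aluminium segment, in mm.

|ΔL| ≈ 1.2 mm

Free thermal expansion of the whole bar: Σ αᵢΔT Lᵢ = 24×10⁻⁶×174×370 + 11.7×10⁻⁶×174×330 + 18.2×10⁻⁶×174×600 = 4.117 mm.
The walls prevent any net length change, so an axial force P (same in every segment) develops. Compatibility: P · Σ Lᵢ/(AᵢEᵢ) = δ_free.
The series flexibility is Σ Lᵢ/(AᵢEᵢ) = 370/(525×70×10³) + 330/(2425×199×10³) + 600/(1375×100×10³) = 1.512×10⁻⁵ mm/N.
Hence P = δ_free / Σ(L/AE) = 4.117/1.512×10⁻⁵ = 272.4 kN (compressive).
For the aluminium segment, free thermal change = 24×10⁻⁶×174×370 = 1.545 mm and elastic change from P = 272400×370/(525×70×10³) = 2.742 mm; these oppose, so the net change is 1.2 mm (segment shortens).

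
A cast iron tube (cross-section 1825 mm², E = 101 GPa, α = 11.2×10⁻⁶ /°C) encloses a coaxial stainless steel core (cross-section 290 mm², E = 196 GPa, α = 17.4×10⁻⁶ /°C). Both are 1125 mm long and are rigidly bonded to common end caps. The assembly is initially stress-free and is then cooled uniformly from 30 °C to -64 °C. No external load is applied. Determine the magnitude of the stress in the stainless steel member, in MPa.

Equilibrium of a rigid end plate with no external load gives equal and opposite internal forces ±P in the two members. Since α_{stainless steel} > α_{cast iron}, cooling drives the stainless steel into tension and the cast iron into compression.
Setting the final lengths equal and cancelling L: (α₁ − α₂)ΔT = P/(A₁E₁) + P/(A₂E₂).
|α₁ − α₂|·ΔT = 6.2×10⁻⁶ × 94 = 0.0005828.
1/(A₁E₁) + 1/(A₂E₂) = 1/(1825×101×10³) + 1/(290×196×10³) = 2.302×10⁻⁸ N⁻¹.
So P = 0.0005828 / 2.302×10⁻⁸ = 25.32 kN.
σ_{stainless steel} = P/A₂ = 25320/290 = 87.31 MPa, tensile.

σ ≈ 87.3 MPa (tensile)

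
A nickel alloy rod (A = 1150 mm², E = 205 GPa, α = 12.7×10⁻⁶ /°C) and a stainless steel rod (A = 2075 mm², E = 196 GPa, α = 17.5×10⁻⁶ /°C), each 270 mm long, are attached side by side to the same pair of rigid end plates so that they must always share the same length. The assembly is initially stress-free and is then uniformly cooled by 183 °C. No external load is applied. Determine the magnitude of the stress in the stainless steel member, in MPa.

Both members must finish at the same length. With the larger α, the stainless steel tends to over-contract; the plates restrain it, putting the stainless steel in tension and the nickel alloy in compression. With no external load the two internal forces are equal and opposite, magnitude P.
Equating the net (thermal + elastic) strains gives |α₁ − α₂|·ΔT = P·[1/(A₁E₁) + 1/(A₂E₂)].
|α₁ − α₂|·ΔT = 4.8×10⁻⁶ × 183 = 0.0008784.
1/(A₁E₁) + 1/(A₂E₂) = 1/(1150×205×10³) + 1/(2075×196×10³) = 6.701×10⁻⁹ N⁻¹.
So P = 0.0008784 / 6.701×10⁻⁹ = 131.1 kN.
σ_{stainless steel} = P/A₂ = 131100/2075 = 63.18 MPa, tensile.

σ ≈ 63.2 MPa (tensile)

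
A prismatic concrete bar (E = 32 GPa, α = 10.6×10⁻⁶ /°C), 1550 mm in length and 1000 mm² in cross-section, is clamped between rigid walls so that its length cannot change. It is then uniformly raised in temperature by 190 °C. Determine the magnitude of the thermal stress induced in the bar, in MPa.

With length fixed, the mechanical strain must cancel the thermal strain αΔT = 10.6×10⁻⁶ × 190 = 2014×10⁻⁶.
Hence σ = E·αΔT = 32×10³ × 2014×10⁻⁶ = 64.45 MPa, compressive.

σ ≈ 64.4 MPa (compressive)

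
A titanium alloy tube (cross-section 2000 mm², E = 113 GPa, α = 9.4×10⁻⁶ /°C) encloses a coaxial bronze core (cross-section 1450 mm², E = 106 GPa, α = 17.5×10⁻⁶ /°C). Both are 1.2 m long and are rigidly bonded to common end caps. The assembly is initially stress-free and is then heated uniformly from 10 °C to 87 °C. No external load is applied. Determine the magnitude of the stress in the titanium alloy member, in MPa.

σ ≈ 28.5 MPa (tensile)

The bronze has the larger α, so on heating it would change length more than the titanium alloy if both were free. The rigid plates force a common final length, so the bronze is put into compression and the titanium alloy into tension, with equal and opposite forces P (no external load).
Compatibility of the two members (thermal + elastic change equal): (α₁ − α₂)ΔT = P·[1/(A₁E₁) + 1/(A₂E₂)].
|α₁ − α₂|·ΔT = 8.1×10⁻⁶ × 77 = 0.0006237.
1/(A₁E₁) + 1/(A₂E₂) = 1/(2000×113×10³) + 1/(1450×106×10³) = 1.093×10⁻⁸ N⁻¹.
P = 0.0006237 / 1.093×10⁻⁸ = 57060 N = 57.06 kN.
σ_{titanium alloy} = P/A₁ = 57060/2000 = 28.53 MPa, tensile.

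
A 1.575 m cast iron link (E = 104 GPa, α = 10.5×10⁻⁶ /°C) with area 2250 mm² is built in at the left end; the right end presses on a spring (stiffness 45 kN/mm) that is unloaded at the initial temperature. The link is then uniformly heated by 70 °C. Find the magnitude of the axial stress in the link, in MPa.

σ ≈ 17.8 MPa (compressive)

Free thermal expansion: δ_free = αΔT L = 10.5×10⁻⁶ × 70 × 1575 = 1.158 mm.
Let P be the compressive force at the spring. The link shortens elastically by PL/(AE) and the spring compresses by P/k; together these equal δ_free.
P [ L/(AE) + 1/k ] = δ_free → P [ 1575/(2250×104×10³) + 1/(45×10³) ] = 1.158.
P = 1.158 / 2.895×10⁻⁵ = 39980 N.
σ = P/A = 39980/2250 = 17.77 MPa.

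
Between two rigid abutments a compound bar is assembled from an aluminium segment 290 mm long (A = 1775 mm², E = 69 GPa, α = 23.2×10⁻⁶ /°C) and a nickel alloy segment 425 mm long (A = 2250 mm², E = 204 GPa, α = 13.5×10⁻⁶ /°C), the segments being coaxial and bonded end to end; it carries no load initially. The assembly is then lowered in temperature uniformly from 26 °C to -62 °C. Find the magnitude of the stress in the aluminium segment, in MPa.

With the walls removed the bar would change length by δ_free = Σ αᵢΔT Lᵢ = 23.2×10⁻⁶×88×290 + 13.5×10⁻⁶×88×425 = 1.097 mm.
The walls prevent any net length change, so an axial force P (same in every segment) develops. Compatibility: P · Σ Lᵢ/(AᵢEᵢ) = δ_free.
Σ Lᵢ/(AᵢEᵢ) = 290/(1775×69×10³) + 425/(2250×204×10³) = 3.294×10⁻⁶ mm/N.
Hence P = δ_free / Σ(L/AE) = 1.097/3.294×10⁻⁶ = 333 kN (tensile).
σ_{aluminium} = P / A = 333000 / 1775 = 187.6 MPa.

σ ≈ 188 MPa (tensile)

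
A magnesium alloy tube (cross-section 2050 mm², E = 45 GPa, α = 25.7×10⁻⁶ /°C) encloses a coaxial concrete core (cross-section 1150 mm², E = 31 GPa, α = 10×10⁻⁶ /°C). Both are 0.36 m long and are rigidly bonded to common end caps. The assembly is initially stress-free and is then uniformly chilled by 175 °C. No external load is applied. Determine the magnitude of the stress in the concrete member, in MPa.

Both members must finish at the same length. With the larger α, the magnesium alloy tends to over-contract; the plates restrain it, putting the magnesium alloy in tension and the concrete in compression. With no external load the two internal forces are equal and opposite, magnitude P.
Equating the net (thermal + elastic) strains gives |α₁ − α₂|·ΔT = P·[1/(A₁E₁) + 1/(A₂E₂)].
|α₁ − α₂|·ΔT = 15.7×10⁻⁶ × 175 = 0.002747.
1/(A₁E₁) + 1/(A₂E₂) = 1/(2050×45×10³) + 1/(1150×31×10³) = 3.889×10⁻⁸ N⁻¹.
So P = 0.002747 / 3.889×10⁻⁸ = 70.65 kN.
σ_{concrete} = P/A₂ = 70650/1150 = 61.43 MPa, compressive.

σ ≈ 61.4 MPa (compressive)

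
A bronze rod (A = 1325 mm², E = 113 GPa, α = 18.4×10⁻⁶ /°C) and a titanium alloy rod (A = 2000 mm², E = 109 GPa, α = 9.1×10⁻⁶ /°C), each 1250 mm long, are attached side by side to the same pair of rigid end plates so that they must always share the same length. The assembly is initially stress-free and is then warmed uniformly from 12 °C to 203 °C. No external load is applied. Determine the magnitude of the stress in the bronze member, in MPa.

σ ≈ 119 MPa (compressive)

Both members must finish at the same length. With the larger α, the bronze tends to over-expand; the plates restrain it, putting the bronze in compression and the titanium alloy in tension. With no external load the two internal forces are equal and opposite, magnitude P.
Equating the net (thermal + elastic) strains gives |α₁ − α₂|·ΔT = P·[1/(A₁E₁) + 1/(A₂E₂)].
|α₁ − α₂|·ΔT = 9.3×10⁻⁶ × 191 = 0.001776.
1/(A₁E₁) + 1/(A₂E₂) = 1/(1325×113×10³) + 1/(2000×109×10³) = 1.127×10⁻⁸ N⁻¹.
So P = 0.001776 / 1.127×10⁻⁸ = 157.7 kN.
σ_{bronze} = P/A₁ = 157700/1325 = 119 MPa, compressive.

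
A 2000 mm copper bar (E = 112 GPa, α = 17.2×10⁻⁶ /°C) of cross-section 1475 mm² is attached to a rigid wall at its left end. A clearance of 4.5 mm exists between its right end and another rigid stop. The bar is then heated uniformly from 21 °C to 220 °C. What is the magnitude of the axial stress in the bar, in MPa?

σ ≈ 131 MPa (compressive)

If the wall were absent the bar would grow by αΔT L = 17.2×10⁻⁶ × 199 × 2000 = 6.846 mm.
This exceeds the 4.5 mm gap, so the wall pushes back. The portion of expansion that must be recovered elastically is δ_free − gap = 6.846 − 4.5 = 2.346 mm.
So σ = E(δ_free − g)/L = 112×10³ × 2.346/2000 = 131.4 MPa.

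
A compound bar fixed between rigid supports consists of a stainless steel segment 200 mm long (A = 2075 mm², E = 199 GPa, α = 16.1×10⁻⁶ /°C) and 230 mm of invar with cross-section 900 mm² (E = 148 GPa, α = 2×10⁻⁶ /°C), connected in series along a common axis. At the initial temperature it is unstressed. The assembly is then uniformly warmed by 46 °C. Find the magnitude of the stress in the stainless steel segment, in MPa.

With the walls removed the bar would change length by δ_free = Σ αᵢΔT Lᵢ = 16.1×10⁻⁶×46×200 + 2×10⁻⁶×46×230 = 0.1693 mm.
Since the ends are fixed, an axial force P builds up, equal in every segment, with P · Σ Lᵢ/(AᵢEᵢ) = δ_free.
Σ Lᵢ/(AᵢEᵢ) = 200/(2075×199×10³) + 230/(900×148×10³) = 2.211×10⁻⁶ mm/N.
Hence P = δ_free / Σ(L/AE) = 0.1693/2.211×10⁻⁶ = 76.56 kN (compressive).
σ_{stainless steel} = P / A = 76560 / 2075 = 36.9 MPa.

σ ≈ 36.9 MPa (compressive)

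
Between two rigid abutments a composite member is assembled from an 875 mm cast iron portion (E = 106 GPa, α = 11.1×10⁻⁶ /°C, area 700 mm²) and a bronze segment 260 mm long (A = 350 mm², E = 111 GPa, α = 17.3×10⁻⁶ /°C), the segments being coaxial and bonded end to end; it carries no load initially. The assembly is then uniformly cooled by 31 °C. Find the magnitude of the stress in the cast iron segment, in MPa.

σ ≈ 34 MPa (tensile)

With the walls removed the bar would change length by δ_free = Σ αᵢΔT Lᵢ = 11.1×10⁻⁶×31×875 + 17.3×10⁻⁶×31×260 = 0.4405 mm.
Since the ends are fixed, an axial force P builds up, equal in every segment, with P · Σ Lᵢ/(AᵢEᵢ) = δ_free.
The series flexibility is Σ Lᵢ/(AᵢEᵢ) = 875/(700×106×10³) + 260/(350×111×10³) = 1.848×10⁻⁵ mm/N.
P = 0.4405 / 1.848×10⁻⁵ = 23830 N = 23.83 kN, tensile.
σ_{cast iron} = P / A = 23830 / 700 = 34.05 MPa.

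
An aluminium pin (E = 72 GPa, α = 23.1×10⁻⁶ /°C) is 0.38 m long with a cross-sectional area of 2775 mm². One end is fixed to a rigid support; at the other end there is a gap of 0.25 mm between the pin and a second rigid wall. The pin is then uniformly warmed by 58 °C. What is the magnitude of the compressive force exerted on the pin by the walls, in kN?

P ≈ 136 kN

If the wall were absent the pin would grow by αΔT L = 23.1×10⁻⁶ × 58 × 380 = 0.5091 mm.
This exceeds the 0.25 mm gap, so the wall pushes back. The portion of expansion that must be recovered elastically is δ_free − gap = 0.5091 − 0.25 = 0.2591 mm.
That suppressed elongation corresponds to σ = E·Δ/L = 72×10³ × 0.2591/380 = 49.1 MPa.
P = σA = 49.1 × 2775 = 136.2 kN.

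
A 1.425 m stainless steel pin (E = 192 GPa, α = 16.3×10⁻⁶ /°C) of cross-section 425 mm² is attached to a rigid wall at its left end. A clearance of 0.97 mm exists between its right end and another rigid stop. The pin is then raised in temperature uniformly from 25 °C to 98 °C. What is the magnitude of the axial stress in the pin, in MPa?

σ ≈ 97.8 MPa (compressive)

Unrestrained expansion: δ_free = αΔT L = 16.3×10⁻⁶ × 73 × 1425 = 1.696 mm.
This exceeds the 0.97 mm gap, so the wall pushes back. The portion of expansion that must be recovered elastically is δ_free − gap = 1.696 − 0.97 = 0.7256 mm.
So σ = E(δ_free − g)/L = 192×10³ × 0.7256/1425 = 97.77 MPa.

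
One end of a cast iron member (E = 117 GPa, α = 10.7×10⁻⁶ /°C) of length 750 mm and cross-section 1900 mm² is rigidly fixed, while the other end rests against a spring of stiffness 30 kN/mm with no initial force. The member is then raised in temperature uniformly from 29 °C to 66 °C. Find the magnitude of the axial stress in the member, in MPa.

σ ≈ 4.26 MPa (compressive)

If the spring were absent the member would lengthen by αΔT L = 10.7×10⁻⁶ × 37 × 750 = 0.2969 mm.
Let P be the compressive force at the spring. The member shortens elastically by PL/(AE) and the spring compresses by P/k; together these equal δ_free.
P [ L/(AE) + 1/k ] = δ_free → P [ 750/(1900×117×10³) + 1/(30×10³) ] = 0.2969.
P = 0.2969 / 3.671×10⁻⁵ = 8089 N.
σ = P/A = 8089/1900 = 4.257 MPa.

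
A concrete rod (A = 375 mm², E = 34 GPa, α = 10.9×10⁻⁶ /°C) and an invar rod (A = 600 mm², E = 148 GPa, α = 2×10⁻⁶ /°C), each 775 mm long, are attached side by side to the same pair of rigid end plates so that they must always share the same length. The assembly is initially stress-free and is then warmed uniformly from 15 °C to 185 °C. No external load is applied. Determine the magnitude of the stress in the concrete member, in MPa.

Both members must finish at the same length. With the larger α, the concrete tends to over-expand; the plates restrain it, putting the concrete in compression and the invar in tension. With no external load the two internal forces are equal and opposite, magnitude P.
Compatibility of the two members (thermal + elastic change equal): (α₁ − α₂)ΔT = P·[1/(A₁E₁) + 1/(A₂E₂)].
|α₁ − α₂|·ΔT = 8.9×10⁻⁶ × 170 = 0.001513.
1/(A₁E₁) + 1/(A₂E₂) = 1/(375×34×10³) + 1/(600×148×10³) = 8.969×10⁻⁸ N⁻¹.
So P = 0.001513 / 8.969×10⁻⁸ = 16.87 kN.
σ_{concrete} = P/A₁ = 16870/375 = 44.98 MPa, compressive.

σ ≈ 45 MPa (compressive)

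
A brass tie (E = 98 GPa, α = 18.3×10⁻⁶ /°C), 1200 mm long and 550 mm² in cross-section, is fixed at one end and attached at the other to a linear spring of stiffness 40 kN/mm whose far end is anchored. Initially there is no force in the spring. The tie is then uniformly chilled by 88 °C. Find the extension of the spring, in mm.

δ ≈ 1.02 mm

The unrestrained thermal change is αΔT L = 18.3×10⁻⁶ × 88 × 1200 = 1.932 mm.
With a force P in the spring, the elastic change of the tie is PL/(AE) and that of the spring is P/k; compatibility requires their sum to equal δ_free.
So P = δ_free / [L/(AE) + 1/k] = 1.932 / [ 1200/(550×98×10³) + 1/(40×10³) ].
P = 1.932 / 4.726×10⁻⁵ = 40890 N.
Spring extension = P/k = 40890/(40×10³) = 1.022 mm.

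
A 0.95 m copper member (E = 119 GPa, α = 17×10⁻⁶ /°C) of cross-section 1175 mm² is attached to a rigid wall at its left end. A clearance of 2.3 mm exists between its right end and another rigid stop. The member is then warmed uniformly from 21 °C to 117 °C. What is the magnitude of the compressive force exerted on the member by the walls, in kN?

Free thermal elongation = αΔT L = 17×10⁻⁶ × 96 × 950 = 1.55 mm.
This is smaller than the 2.3 mm clearance, so the member expands freely without reaching the stop — the stress is zero.

P ≈ 0 kN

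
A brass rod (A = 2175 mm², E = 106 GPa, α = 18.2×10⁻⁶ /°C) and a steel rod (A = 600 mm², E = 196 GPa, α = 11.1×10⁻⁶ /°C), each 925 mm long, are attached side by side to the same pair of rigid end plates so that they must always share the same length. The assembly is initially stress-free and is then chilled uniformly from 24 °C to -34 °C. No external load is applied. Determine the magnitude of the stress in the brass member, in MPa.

σ ≈ 14.7 MPa (tensile)

Both members must finish at the same length. With the larger α, the brass tends to over-contract; the plates restrain it, putting the brass in tension and the steel in compression. With no external load the two internal forces are equal and opposite, magnitude P.
Compatibility of the two members (thermal + elastic change equal): (α₁ − α₂)ΔT = P·[1/(A₁E₁) + 1/(A₂E₂)].
|α₁ − α₂|·ΔT = 7.1×10⁻⁶ × 58 = 0.0004118.
1/(A₁E₁) + 1/(A₂E₂) = 1/(2175×106×10³) + 1/(600×196×10³) = 1.284×10⁻⁸ N⁻¹.
So P = 0.0004118 / 1.284×10⁻⁸ = 32.07 kN.
σ_{brass} = P/A₁ = 32070/2175 = 14.74 MPa, tensile.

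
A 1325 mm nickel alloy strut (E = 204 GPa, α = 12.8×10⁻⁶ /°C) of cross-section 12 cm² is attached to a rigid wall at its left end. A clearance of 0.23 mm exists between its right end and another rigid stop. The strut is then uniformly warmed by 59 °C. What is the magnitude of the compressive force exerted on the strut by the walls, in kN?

Free thermal elongation = αΔT L = 12.8×10⁻⁶ × 59 × 1325 = 1.001 mm.
After closing the 0.23 mm clearance, 1.001 − 0.23 = 0.7706 mm of expansion remains to be suppressed by the wall.
That suppressed elongation corresponds to σ = E·Δ/L = 204×10³ × 0.7706/1325 = 118.6 MPa.
P = σA = 118.6 × 1200 = 142.4 kN.

P ≈ 142 kN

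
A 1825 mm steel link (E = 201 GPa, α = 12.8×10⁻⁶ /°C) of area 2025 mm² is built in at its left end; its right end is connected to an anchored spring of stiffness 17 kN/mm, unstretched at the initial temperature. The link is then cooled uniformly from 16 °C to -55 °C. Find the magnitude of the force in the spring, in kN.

P ≈ 26.2 kN

The unrestrained thermal change is αΔT L = 12.8×10⁻⁶ × 71 × 1825 = 1.659 mm.
Let P be the tensile force in the spring. The link extends elastically by PL/(AE) and the spring stretches by P/k; together these equal δ_free.
So P = δ_free / [L/(AE) + 1/k] = 1.659 / [ 1825/(2025×201×10³) + 1/(17×10³) ].
P = 1.659 / 6.331×10⁻⁵ = 26200 N.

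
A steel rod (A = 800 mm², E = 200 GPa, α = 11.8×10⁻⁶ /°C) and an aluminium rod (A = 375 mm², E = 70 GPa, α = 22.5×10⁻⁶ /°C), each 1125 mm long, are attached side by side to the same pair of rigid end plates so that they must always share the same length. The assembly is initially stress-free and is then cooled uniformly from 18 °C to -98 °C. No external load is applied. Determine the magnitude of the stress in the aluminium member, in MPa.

σ ≈ 74.6 MPa (tensile)

Both members must finish at the same length. With the larger α, the aluminium tends to over-contract; the plates restrain it, putting the aluminium in tension and the steel in compression. With no external load the two internal forces are equal and opposite, magnitude P.
Setting the final lengths equal and cancelling L: (α₁ − α₂)ΔT = P/(A₁E₁) + P/(A₂E₂).
|α₁ − α₂|·ΔT = 10.7×10⁻⁶ × 116 = 0.001241.
1/(A₁E₁) + 1/(A₂E₂) = 1/(800×200×10³) + 1/(375×70×10³) = 4.435×10⁻⁸ N⁻¹.
So P = 0.001241 / 4.435×10⁻⁸ = 27.99 kN.
σ_{aluminium} = P/A₂ = 27990/375 = 74.64 MPa, tensile.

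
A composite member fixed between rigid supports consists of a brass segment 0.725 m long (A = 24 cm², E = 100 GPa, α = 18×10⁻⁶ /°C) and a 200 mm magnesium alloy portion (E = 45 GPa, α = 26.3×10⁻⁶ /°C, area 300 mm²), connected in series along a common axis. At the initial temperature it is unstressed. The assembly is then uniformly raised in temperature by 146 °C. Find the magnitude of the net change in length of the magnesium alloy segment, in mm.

|ΔL| ≈ 1.45 mm

If the supports were absent, the total length change would be Σ αᵢΔT Lᵢ = 18×10⁻⁶×146×725 + 26.3×10⁻⁶×146×200 = 2.673 mm.
The rigid supports impose zero overall length change; the single axial force P common to all segments must satisfy P Σ Lᵢ/(AᵢEᵢ) = δ_free.
The series flexibility is Σ Lᵢ/(AᵢEᵢ) = 725/(2400×100×10³) + 200/(300×45×10³) = 1.784×10⁻⁵ mm/N.
P = 2.673 / 1.784×10⁻⁵ = 149900 N = 149.9 kN, compressive.
For the magnesium alloy segment, free thermal change = 26.3×10⁻⁶×146×200 = 0.768 mm and elastic change from P = 149900×200/(300×45×10³) = 2.22 mm; these oppose, so the net change is 1.45 mm (segment shortens).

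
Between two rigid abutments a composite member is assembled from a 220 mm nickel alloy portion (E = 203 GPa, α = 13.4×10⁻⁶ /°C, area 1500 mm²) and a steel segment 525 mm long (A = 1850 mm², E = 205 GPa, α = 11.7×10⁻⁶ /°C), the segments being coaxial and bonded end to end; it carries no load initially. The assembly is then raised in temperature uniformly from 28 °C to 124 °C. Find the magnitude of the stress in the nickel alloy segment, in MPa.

With the walls removed the bar would change length by δ_free = Σ αᵢΔT Lᵢ = 13.4×10⁻⁶×96×220 + 11.7×10⁻⁶×96×525 = 0.8727 mm.
The rigid supports impose zero overall length change; the single axial force P common to all segments must satisfy P Σ Lᵢ/(AᵢEᵢ) = δ_free.
The series flexibility is Σ Lᵢ/(AᵢEᵢ) = 220/(1500×203×10³) + 525/(1850×205×10³) = 2.107×10⁻⁶ mm/N.
P = 0.8727 / 2.107×10⁻⁶ = 414200 N = 414.2 kN, compressive.
σ_{nickel alloy} = P / A = 414200 / 1500 = 276.1 MPa.

σ ≈ 276 MPa (compressive)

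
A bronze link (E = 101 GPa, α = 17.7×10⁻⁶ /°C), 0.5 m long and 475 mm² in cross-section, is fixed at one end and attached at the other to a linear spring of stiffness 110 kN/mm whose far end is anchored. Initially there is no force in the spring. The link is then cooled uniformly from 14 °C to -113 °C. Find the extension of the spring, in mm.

If the spring were absent the link would shorten by αΔT L = 17.7×10⁻⁶ × 127 × 500 = 1.124 mm.
Let P be the tensile force in the spring. The link extends elastically by PL/(AE) and the spring stretches by P/k; together these equal δ_free.
So P = δ_free / [L/(AE) + 1/k] = 1.124 / [ 500/(475×101×10³) + 1/(110×10³) ].
P = 1.124 / 1.951×10⁻⁵ = 57600 N.
Spring extension = P/k = 57600/(110×10³) = 0.5236 mm.

δ ≈ 0.524 mm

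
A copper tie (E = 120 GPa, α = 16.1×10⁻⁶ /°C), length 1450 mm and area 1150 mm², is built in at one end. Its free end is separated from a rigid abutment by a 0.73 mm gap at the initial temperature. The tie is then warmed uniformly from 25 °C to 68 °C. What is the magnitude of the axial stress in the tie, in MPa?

σ ≈ 22.7 MPa (compressive)

Unrestrained expansion: δ_free = αΔT L = 16.1×10⁻⁶ × 43 × 1450 = 1.004 mm.
After closing the 0.73 mm clearance, 1.004 − 0.73 = 0.2738 mm of expansion remains to be suppressed by the wall.
So σ = E(δ_free − g)/L = 120×10³ × 0.2738/1450 = 22.66 MPa.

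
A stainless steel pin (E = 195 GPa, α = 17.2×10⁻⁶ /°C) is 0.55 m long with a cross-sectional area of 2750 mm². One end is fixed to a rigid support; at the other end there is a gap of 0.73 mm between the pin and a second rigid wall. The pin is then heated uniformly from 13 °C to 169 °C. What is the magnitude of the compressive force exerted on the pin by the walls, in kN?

P ≈ 727 kN

Unrestrained expansion: δ_free = αΔT L = 17.2×10⁻⁶ × 156 × 550 = 1.476 mm.
The gap closes (δ_free > 0.73 mm) and the wall then resists a further 1.476 − 0.73 = 0.7458 mm of expansion.
Compatibility: PL/(AE) = 0.7458 mm, so σ = P/A = E × (0.7458/550) = 264.4 MPa.
Force on the wall = σA = 264.4 × 2750 mm² = 727.1 kN.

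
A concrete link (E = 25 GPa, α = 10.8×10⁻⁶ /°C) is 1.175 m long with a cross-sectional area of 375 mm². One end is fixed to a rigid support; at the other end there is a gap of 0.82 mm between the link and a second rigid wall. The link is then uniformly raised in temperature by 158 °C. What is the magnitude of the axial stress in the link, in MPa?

If the wall were absent the link would grow by αΔT L = 10.8×10⁻⁶ × 158 × 1175 = 2.005 mm.
This exceeds the 0.82 mm gap, so the wall pushes back. The portion of expansion that must be recovered elastically is δ_free − gap = 2.005 − 0.82 = 1.185 mm.
So σ = E(δ_free − g)/L = 25×10³ × 1.185/1175 = 25.21 MPa.

σ ≈ 25.2 MPa (compressive)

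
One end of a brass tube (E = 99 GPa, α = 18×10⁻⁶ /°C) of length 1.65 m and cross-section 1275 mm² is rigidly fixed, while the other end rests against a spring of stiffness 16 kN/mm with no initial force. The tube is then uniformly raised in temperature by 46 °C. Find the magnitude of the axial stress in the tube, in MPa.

σ ≈ 14.2 MPa (compressive)

The unrestrained thermal change is αΔT L = 18×10⁻⁶ × 46 × 1650 = 1.366 mm.
Let P be the compressive force at the spring. The tube shortens elastically by PL/(AE) and the spring compresses by P/k; together these equal δ_free.
P [ L/(AE) + 1/k ] = δ_free → P [ 1650/(1275×99×10³) + 1/(16×10³) ] = 1.366.
P = 1.366 / 7.557×10⁻⁵ = 18080 N.
σ = P/A = 18080/1275 = 14.18 MPa.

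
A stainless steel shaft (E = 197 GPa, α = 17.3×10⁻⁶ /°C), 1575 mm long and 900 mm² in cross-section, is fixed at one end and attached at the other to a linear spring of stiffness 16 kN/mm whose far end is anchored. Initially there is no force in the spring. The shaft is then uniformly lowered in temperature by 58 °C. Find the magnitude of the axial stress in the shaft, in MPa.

Free thermal contraction: δ_free = αΔT L = 17.3×10⁻⁶ × 58 × 1575 = 1.58 mm.
With a force P in the spring, the elastic change of the shaft is PL/(AE) and that of the spring is P/k; compatibility requires their sum to equal δ_free.
P [ L/(AE) + 1/k ] = δ_free → P [ 1575/(900×197×10³) + 1/(16×10³) ] = 1.58.
P = 1.58 / 7.138×10⁻⁵ = 22140 N.
σ = P/A = 22140/900 = 24.6 MPa.

σ ≈ 24.6 MPa (tensile)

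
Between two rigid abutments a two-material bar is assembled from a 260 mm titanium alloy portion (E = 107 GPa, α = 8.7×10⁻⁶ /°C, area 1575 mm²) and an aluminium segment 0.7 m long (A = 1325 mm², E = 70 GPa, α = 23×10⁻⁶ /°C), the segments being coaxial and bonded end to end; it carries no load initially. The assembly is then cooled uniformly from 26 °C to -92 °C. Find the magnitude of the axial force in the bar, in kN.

P ≈ 238 kN (tensile)

Free thermal contraction of the whole bar: Σ αᵢΔT Lᵢ = 8.7×10⁻⁶×118×260 + 23×10⁻⁶×118×700 = 2.167 mm.
The walls prevent any net length change, so an axial force P (same in every segment) develops. Compatibility: P · Σ Lᵢ/(AᵢEᵢ) = δ_free.
Σ Lᵢ/(AᵢEᵢ) = 260/(1575×107×10³) + 700/(1325×70×10³) = 9.09×10⁻⁶ mm/N.
P = 2.167 / 9.09×10⁻⁶ = 238400 N = 238.4 kN, tensile.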